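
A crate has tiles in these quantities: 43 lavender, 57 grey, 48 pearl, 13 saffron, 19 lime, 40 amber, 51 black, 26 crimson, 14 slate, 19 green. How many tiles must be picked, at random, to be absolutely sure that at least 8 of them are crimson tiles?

312

In the worst case for collecting crimson tiles, every non-crimson tile comes out first.
There are 43 + 57 + 48 + 13 + 19 + 40 + 51 + 14 + 19 = 304 non-crimson tiles altogether.
After those, each further tile must be crimson, so 304 + 8 = 312 draws guarantee 8 crimson tiles.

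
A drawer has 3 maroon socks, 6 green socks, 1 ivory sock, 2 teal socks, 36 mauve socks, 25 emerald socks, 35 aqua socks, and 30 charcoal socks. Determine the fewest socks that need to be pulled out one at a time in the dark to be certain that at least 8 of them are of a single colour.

41

Put each drawn sock into a box by colour. The largest draw with every box below 8 takes min(count, 7) from each colour; colours with fewer than 7 contribute all they have.
Σ min(cᵢ, 7) = 3 + 6 + 1 + 2 + 7 + 7 + 7 + 7 = 40.
Draw number 40 + 1 = 41 must push one box to 8.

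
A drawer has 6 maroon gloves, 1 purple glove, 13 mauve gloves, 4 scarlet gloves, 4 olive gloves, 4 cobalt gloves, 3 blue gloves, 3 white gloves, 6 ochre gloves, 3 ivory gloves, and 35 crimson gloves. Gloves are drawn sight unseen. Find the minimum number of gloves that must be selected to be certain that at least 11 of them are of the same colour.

Pigeonhole: put each drawn glove into a box by colour. The largest draw with every box below 11 takes min(count, 10) from each colour; colours with fewer than 10 contribute all they have.
Σ min(cᵢ, 10) = 6 + 1 + 10 + 4 + 4 + 4 + 3 + 3 + 6 + 3 + 10 = 54.
Draw number 54 + 1 = 55 must push one box to 11.

55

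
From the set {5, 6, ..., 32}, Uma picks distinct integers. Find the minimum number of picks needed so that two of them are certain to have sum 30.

19

Two chosen integers sum to 30 exactly when both halves of some pair {x, 30−x} with 5 ≤ x ≤ 30−x ≤ 25 are chosen — 10 such pairs.
The remaining 8 elements (those with no distinct partner in range) can never complete a 30-sum, so the worst case takes all of them and one from each pair: 8 + 10 = 18.
The 19th integer has to be the second member of some pair, so 18 + 1 = 19.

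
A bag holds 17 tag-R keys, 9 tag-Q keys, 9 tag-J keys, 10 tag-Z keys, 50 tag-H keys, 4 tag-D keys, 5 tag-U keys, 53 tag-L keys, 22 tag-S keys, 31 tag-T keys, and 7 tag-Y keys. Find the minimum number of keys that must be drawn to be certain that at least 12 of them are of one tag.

100

By pigeonhole, the 11 tags are the holes; the keys drawn are the pigeons.
To avoid 12 of any one tag, the worst case takes at most 11 of each tag, or every key of a tag that has fewer than 11.
That gives 11 + 9 + 9 + 10 + 11 + 4 + 5 + 11 + 11 + 11 + 7 = 99 keys with no tag reaching 12.
The next key forces some tag to 12, so 99 + 1 = 100.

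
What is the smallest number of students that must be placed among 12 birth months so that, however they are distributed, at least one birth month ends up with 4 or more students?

37

With 36 students one could put exactly 3 in each of the 12 birth months, and no birth month would reach 4.
One more student must land in a birth month that already has 3, giving it 4.
So 12 × 3 + 1 = 37 students are required.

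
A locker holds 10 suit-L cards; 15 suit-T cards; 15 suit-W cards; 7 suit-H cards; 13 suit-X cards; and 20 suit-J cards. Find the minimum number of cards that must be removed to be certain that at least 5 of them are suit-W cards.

70

In the worst case for collecting suit-W cards, every non-suit-W card comes out first.
There are 10 + 15 + 7 + 13 + 20 = 65 non-suit-W cards altogether.
After those, each further card must be suit-W, so 65 + 5 = 70 draws guarantee 5 suit-W cards.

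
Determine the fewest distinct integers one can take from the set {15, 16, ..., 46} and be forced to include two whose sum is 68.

21

A set avoiding the sum 68 can contain at most one of each pair {x, 68−x}, plus the 8 elements whose complement lies outside the range or equal to its own complement.
The integers 15, …, 34 (20 of them) are such a set: any two sum to at least 15+16 = 31 and at most 33+34 = 67 < 68.
By the pigeonhole principle, any 21st integer completes one of the 12 pairs, so 21 choices force a sum of 68.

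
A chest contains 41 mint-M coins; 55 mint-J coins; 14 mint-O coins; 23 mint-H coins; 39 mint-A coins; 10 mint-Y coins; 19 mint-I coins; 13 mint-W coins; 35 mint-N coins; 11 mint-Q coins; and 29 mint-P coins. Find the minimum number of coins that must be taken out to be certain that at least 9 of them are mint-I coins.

279

In the worst case for collecting mint-I coins, every non-mint-I coin comes out first.
There are 41 + 55 + 14 + 23 + 39 + 10 + 13 + 35 + 11 + 29 = 270 non-mint-I coins altogether.
After those, each further coin must be mint-I, so 270 + 9 = 279 draws guarantee 9 mint-I coins.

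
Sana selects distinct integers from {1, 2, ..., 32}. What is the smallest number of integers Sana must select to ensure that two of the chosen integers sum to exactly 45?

Group the elements by complementary pair {x, 45−x}: {13,32}, {14,31}, {15,30}, …, giving 10 two-element pairs and 12 integers whose partner 45−x falls outside [1,32].
By the pigeonhole principle, treating each of those 22 groups as a pigeonhole, one can pick one integer per group — 22 integers — with no two summing to 45.
The 23rd integer lands in an occupied pair, forcing a sum of 45.

23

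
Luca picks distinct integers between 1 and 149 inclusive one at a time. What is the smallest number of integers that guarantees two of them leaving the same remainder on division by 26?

27

By pigeonhole, the 26 residue classes mod 26 are the pigeonholes.
With 26 integers one could put 1 in each residue class and have no class reach 2.
The 27th integer pushes some class to 2, so 26·1 + 1 = 27.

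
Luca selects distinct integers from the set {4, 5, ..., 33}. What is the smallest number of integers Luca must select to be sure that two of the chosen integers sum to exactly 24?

Two chosen integers sum to 24 exactly when both halves of some pair {x, 24−x} with 4 ≤ x ≤ 24−x ≤ 20 are chosen — 8 such pairs.
The remaining 14 elements (those with no distinct partner in range) can never complete a 24-sum, so the worst case takes all of them and one from each pair: 14 + 8 = 22.
By the pigeonhole principle, the 23rd integer has to be the second member of some pair, so 22 + 1 = 23.

23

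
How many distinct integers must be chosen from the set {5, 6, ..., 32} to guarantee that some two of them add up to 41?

17

A set avoiding the sum 41 can contain at most one of each pair {x, 41−x}, plus the 4 elements whose complement lies outside the range.
The integers 5, …, 20 (16 of them) are such a set: any two sum to at least 5+6 = 11 and at most 19+20 = 39 < 41.
By pigeonhole, any 17th integer completes one of the 12 pairs, so 17 choices force a sum of 41.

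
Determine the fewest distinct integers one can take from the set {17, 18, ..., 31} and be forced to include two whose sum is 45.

10

Two chosen integers sum to 45 exactly when both halves of some pair {x, 45−x} with 17 ≤ x ≤ 45−x ≤ 28 are chosen — 6 such pairs.
The remaining 3 elements (those with no distinct partner in range) can never complete a 45-sum, so the worst case takes all of them and one from each pair: 3 + 6 = 9.
The 10th integer has to be the second member of some pair, so 9 + 1 = 10.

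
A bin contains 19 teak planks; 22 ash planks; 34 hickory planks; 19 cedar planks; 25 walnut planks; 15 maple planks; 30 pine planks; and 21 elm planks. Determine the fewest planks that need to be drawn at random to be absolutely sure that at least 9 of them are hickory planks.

In the worst case for collecting hickory planks, every non-hickory plank comes out first.
There are 19 + 22 + 19 + 25 + 15 + 30 + 21 = 151 non-hickory planks altogether.
After those, each further plank must be hickory, so 151 + 9 = 160 draws guarantee 9 hickory planks.

160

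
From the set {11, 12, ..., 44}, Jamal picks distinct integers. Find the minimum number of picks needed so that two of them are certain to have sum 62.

A set avoiding the sum 62 can contain at most one of each pair {x, 62−x}, plus the 8 elements whose complement lies outside the range or equal to its own complement.
The integers 11, …, 31 (21 of them) are such a set: any two sum to at least 11+12 = 23 and at most 30+31 = 61 < 62.
Any 22nd integer completes one of the 13 pairs, so 22 choices force a sum of 62.

22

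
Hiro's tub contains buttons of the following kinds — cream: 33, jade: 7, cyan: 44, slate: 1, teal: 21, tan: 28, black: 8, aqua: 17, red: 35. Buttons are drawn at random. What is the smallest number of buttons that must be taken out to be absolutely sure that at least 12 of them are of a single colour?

83

The 9 colours are the holes; the buttons drawn are the pigeons.
To avoid 12 of any one colour, the worst case takes at most 11 of each colour, or every button of a colour that has fewer than 11.
That gives 11 + 7 + 11 + 1 + 11 + 11 + 8 + 11 + 11 = 82 buttons with no colour reaching 12.
The next button forces some colour to 12, so 82 + 1 = 83.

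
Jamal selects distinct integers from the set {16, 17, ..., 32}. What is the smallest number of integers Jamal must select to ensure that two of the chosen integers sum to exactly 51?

11

Group the elements by complementary pair {x, 51−x}: {19,32}, {20,31}, {21,30}, …, giving 7 two-element pairs and 3 integers whose partner 51−x falls outside [16,32].
By the pigeonhole principle, treating each of those 10 groups as a pigeonhole, one can pick one integer per group — 10 integers — with no two summing to 51.
The 11th integer lands in an occupied pair, forcing a sum of 51.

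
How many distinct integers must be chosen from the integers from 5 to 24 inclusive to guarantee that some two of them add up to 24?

Group the elements by complementary pair {x, 24−x}: {5,19}, {6,18}, {7,17}, …, giving 7 two-element pairs, the single value 12 (it cannot pair with itself since the integers are distinct), and 5 integers whose partner 24−x falls outside [5,24].
Pigeonhole: treating each of those 13 groups as a pigeonhole, one can pick one integer per group — 13 integers — with no two summing to 24.
The 14th integer lands in an occupied pair, forcing a sum of 24.

14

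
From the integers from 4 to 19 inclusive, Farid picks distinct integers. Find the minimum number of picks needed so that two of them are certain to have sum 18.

12

A set avoiding the sum 18 can contain at most one of each pair {x, 18−x}, plus the 6 elements whose complement lies outside the range or equal to its own complement.
The integers 9, …, 19 (11 of them) are such a set: any two sum to at least 9+10 = 19 > 18.
Pigeonhole: any 12th integer completes one of the 5 pairs, so 12 choices force a sum of 18.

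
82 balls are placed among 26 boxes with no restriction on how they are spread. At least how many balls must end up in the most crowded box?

The 26 boxes are the holes and the 82 balls are the pigeons.
If every box held at most 3 balls, the total would be at most 26 × 3 = 78, which is less than 82.
So some box holds at least ⌈82/26⌉ = 4 balls.

4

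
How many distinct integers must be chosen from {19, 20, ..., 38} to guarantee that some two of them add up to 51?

Two chosen integers sum to 51 exactly when both halves of some pair {x, 51−x} with 19 ≤ x ≤ 51−x ≤ 32 are chosen — 7 such pairs.
The remaining 6 elements (those with no distinct partner in range) can never complete a 51-sum, so the worst case takes all of them and one from each pair: 6 + 7 = 13.
By pigeonhole, the 14th integer has to be the second member of some pair, so 13 + 1 = 14.

14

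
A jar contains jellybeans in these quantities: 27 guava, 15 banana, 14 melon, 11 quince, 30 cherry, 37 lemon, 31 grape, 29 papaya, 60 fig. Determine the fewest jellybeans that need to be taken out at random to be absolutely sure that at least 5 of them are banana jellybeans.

In the worst case for collecting banana jellybeans, every non-banana jellybean comes out first.
There are 27 + 14 + 11 + 30 + 37 + 31 + 29 + 60 = 239 non-banana jellybeans altogether.
After those, each further jellybean must be banana, so 239 + 5 = 244 draws guarantee 5 banana jellybeans.

244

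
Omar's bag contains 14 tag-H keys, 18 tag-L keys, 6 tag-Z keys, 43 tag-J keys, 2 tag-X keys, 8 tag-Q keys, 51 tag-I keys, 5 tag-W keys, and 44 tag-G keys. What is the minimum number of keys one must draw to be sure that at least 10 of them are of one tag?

The 9 tags are the holes; the keys drawn are the pigeons.
To avoid 10 of any one tag, the worst case takes at most 9 of each tag, or every key of a tag that has fewer than 9.
That gives 9 + 9 + 6 + 9 + 2 + 8 + 9 + 5 + 9 = 66 keys with no tag reaching 10.
The next key forces some tag to 10, so 66 + 1 = 67.

67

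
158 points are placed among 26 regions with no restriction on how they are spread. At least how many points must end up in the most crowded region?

7

Pigeonhole: the 26 regions are the holes and the 158 points are the pigeons.
If every region held at most 6 points, the total would be at most 26 × 6 = 156, which is less than 158.
So some region holds at least ⌈158/26⌉ = 7 points.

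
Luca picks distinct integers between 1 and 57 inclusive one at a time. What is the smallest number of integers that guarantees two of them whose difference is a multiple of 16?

Integers whose pairwise differences are multiples of 16 are exactly those sharing a remainder mod 16. The 16 residue classes mod 16 are the pigeonholes.
With 16 integers one could put 1 in each residue class and have no class reach 2.
The 17th integer pushes some class to 2, so 16·1 + 1 = 17.

17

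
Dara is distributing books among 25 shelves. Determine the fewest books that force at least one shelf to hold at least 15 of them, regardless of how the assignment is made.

With 350 books one could put exactly 14 in each of the 25 shelves, and no shelf would reach 15.
By pigeonhole, one more book must land in a shelf that already has 14, giving it 15.
So 25 × 14 + 1 = 351 books are required.

351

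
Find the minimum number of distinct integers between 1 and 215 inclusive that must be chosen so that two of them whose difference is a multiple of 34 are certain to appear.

Integers whose pairwise differences are multiples of 34 are exactly those sharing a remainder mod 34. The 34 residue classes mod 34 are the pigeonholes.
With 34 integers one could put 1 in each residue class and have no class reach 2.
The 35th integer pushes some class to 2, so 34·1 + 1 = 35.

35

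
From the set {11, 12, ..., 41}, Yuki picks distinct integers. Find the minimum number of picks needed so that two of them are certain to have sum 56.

Two chosen integers sum to 56 exactly when both halves of some pair {x, 56−x} with 15 ≤ x ≤ 56−x ≤ 41 are chosen — 13 such pairs.
The remaining 5 elements (those with no distinct partner in range) can never complete a 56-sum, so the worst case takes all of them and one from each pair: 5 + 13 = 18.
The 19th integer has to be the second member of some pair, so 18 + 1 = 19.

19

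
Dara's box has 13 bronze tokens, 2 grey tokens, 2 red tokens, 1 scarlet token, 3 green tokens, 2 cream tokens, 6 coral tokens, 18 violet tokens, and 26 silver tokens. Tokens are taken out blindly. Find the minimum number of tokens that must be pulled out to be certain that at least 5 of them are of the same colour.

An adversary could hand out at most 4 tokens per colour (5 colours run out sooner): 4 + 2 + 2 + 1 + 3 + 2 + 4 + 4 + 4 = 26 tokens and still no colour has 5.
By the pigeonhole principle, one more token lands in a colour already at 4, so 27 draws are enough and 26 are not.

27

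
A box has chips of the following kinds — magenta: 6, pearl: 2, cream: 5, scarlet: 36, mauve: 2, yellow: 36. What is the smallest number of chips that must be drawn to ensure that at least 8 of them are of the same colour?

30

By the pigeonhole principle, put each drawn chip into a box by colour. The largest draw with every box below 8 takes min(count, 7) from each colour; colours with fewer than 7 contribute all they have.
Σ min(cᵢ, 7) = 6 + 2 + 5 + 7 + 2 + 7 = 29.
Draw number 29 + 1 = 30 must push one box to 8.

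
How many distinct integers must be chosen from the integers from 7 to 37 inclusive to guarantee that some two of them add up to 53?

Two chosen integers sum to 53 exactly when both halves of some pair {x, 53−x} with 16 ≤ x ≤ 53−x ≤ 37 are chosen — 11 such pairs.
The remaining 9 elements (those with no distinct partner in range) can never complete a 53-sum, so the worst case takes all of them and one from each pair: 9 + 11 = 20.
Pigeonhole: the 21st integer has to be the second member of some pair, so 20 + 1 = 21.

21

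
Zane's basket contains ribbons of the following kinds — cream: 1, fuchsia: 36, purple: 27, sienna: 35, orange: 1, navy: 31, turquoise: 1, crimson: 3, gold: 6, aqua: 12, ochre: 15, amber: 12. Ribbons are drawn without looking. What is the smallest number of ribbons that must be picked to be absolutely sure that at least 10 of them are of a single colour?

76

The 12 colours are the holes; the ribbons drawn are the pigeons.
To avoid 10 of any one colour, the worst case takes at most 9 of each colour, or every ribbon of a colour that has fewer than 9.
That gives 1 + 9 + 9 + 9 + 1 + 9 + 1 + 3 + 6 + 9 + 9 + 9 = 75 ribbons with no colour reaching 10.
The next ribbon forces some colour to 10, so 75 + 1 = 76.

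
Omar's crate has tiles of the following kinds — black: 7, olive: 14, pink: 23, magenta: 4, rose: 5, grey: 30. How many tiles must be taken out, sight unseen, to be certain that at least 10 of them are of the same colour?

44

Put each drawn tile into a box by colour. The largest draw with every box below 10 takes min(count, 9) from each colour; colours with fewer than 9 contribute all they have.
Σ min(cᵢ, 9) = 7 + 9 + 9 + 4 + 5 + 9 = 43.
Draw number 43 + 1 = 44 must push one box to 10.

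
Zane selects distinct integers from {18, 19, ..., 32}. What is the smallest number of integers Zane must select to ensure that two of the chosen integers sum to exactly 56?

Two chosen integers sum to 56 exactly when both halves of some pair {x, 56−x} with 24 ≤ x ≤ 56−x ≤ 32 are chosen — 4 such pairs.
The remaining 7 elements (those with no distinct partner in range) can never complete a 56-sum, so the worst case takes all of them and one from each pair: 7 + 4 = 11.
Pigeonhole: the 12th integer has to be the second member of some pair, so 11 + 1 = 12.

12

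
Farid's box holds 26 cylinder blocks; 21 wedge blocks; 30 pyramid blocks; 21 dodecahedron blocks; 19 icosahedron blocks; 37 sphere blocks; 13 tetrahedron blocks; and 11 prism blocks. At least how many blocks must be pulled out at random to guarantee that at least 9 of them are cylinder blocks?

161

In the worst case for collecting cylinder blocks, every non-cylinder block comes out first.
There are 21 + 30 + 21 + 19 + 37 + 13 + 11 = 152 non-cylinder blocks altogether.
After those, each further block must be cylinder, so 152 + 9 = 161 draws guarantee 9 cylinder blocks.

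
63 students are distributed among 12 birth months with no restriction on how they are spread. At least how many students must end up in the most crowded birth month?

6

By the pigeonhole principle, the 12 birth months are the holes and the 63 students are the pigeons.
If every birth month held at most 5 students, the total would be at most 12 × 5 = 60, which is less than 63.
So some birth month holds at least ⌈63/12⌉ = 6 students.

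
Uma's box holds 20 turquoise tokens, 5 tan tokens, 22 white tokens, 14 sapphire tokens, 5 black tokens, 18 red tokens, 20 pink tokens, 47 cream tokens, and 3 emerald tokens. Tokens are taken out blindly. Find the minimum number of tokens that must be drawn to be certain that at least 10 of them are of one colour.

Pigeonhole: the 9 colours are the holes; the tokens drawn are the pigeons.
To avoid 10 of any one colour, the worst case takes at most 9 of each colour, or every token of a colour that has fewer than 9.
That gives 9 + 5 + 9 + 9 + 5 + 9 + 9 + 9 + 3 = 67 tokens with no colour reaching 10.
The next token forces some colour to 10, so 67 + 1 = 68.

68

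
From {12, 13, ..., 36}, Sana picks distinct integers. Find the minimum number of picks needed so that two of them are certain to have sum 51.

15

A set avoiding the sum 51 can contain at most one of each pair {x, 51−x}, plus the 3 elements whose complement lies outside the range.
The integers 12, …, 25 (14 of them) are such a set: any two sum to at least 12+13 = 25 and at most 24+25 = 49 < 51.
Pigeonhole: any 15th integer completes one of the 11 pairs, so 15 choices force a sum of 51.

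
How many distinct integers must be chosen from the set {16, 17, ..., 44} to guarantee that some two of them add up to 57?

17

Two chosen integers sum to 57 exactly when both halves of some pair {x, 57−x} with 16 ≤ x ≤ 57−x ≤ 41 are chosen — 13 such pairs.
The remaining 3 elements (those with no distinct partner in range) can never complete a 57-sum, so the worst case takes all of them and one from each pair: 3 + 13 = 16.
Pigeonhole: the 17th integer has to be the second member of some pair, so 16 + 1 = 17.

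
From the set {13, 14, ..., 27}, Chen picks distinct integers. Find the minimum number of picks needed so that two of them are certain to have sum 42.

Two chosen integers sum to 42 exactly when both halves of some pair {x, 42−x} with 15 ≤ x ≤ 42−x ≤ 27 are chosen — 6 such pairs.
The remaining 3 elements (those with no distinct partner in range) can never complete a 42-sum, so the worst case takes all of them and one from each pair: 3 + 6 = 9.
By pigeonhole, the 10th integer has to be the second member of some pair, so 9 + 1 = 10.

10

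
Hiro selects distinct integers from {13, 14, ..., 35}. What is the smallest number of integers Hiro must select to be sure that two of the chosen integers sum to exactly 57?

A set avoiding the sum 57 can contain at most one of each pair {x, 57−x}, plus the 9 elements whose complement lies outside the range.
The integers 13, …, 28 (16 of them) are such a set: any two sum to at least 13+14 = 27 and at most 27+28 = 55 < 57.
Any 17th integer completes one of the 7 pairs, so 17 choices force a sum of 57.

17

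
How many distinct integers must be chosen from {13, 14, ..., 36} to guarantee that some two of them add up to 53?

Two chosen integers sum to 53 exactly when both halves of some pair {x, 53−x} with 17 ≤ x ≤ 53−x ≤ 36 are chosen — 10 such pairs.
The remaining 4 elements (those with no distinct partner in range) can never complete a 53-sum, so the worst case takes all of them and one from each pair: 4 + 10 = 14.
The 15th integer has to be the second member of some pair, so 14 + 1 = 15.

15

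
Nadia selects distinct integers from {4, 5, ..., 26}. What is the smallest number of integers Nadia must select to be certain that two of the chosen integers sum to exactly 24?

Group the elements by complementary pair {x, 24−x}: {4,20}, {5,19}, {6,18}, …, giving 8 two-element pairs, the single value 12 (it cannot pair with itself since the integers are distinct), and 6 integers whose partner 24−x falls outside [4,26].
Pigeonhole: treating each of those 15 groups as a pigeonhole, one can pick one integer per group — 15 integers — with no two summing to 24.
The 16th integer lands in an occupied pair, forcing a sum of 24.

16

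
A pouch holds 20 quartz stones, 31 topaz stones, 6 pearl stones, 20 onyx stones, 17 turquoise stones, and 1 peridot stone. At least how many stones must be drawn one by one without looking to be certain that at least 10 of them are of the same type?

44

Put each drawn stone into a box by type. The largest draw with every box below 10 takes min(count, 9) from each type; types with fewer than 9 contribute all they have.
Σ min(cᵢ, 9) = 9 + 9 + 6 + 9 + 9 + 1 = 43.
Draw number 43 + 1 = 44 must push one box to 10.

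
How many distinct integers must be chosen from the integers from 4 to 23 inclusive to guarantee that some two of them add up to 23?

13

A set avoiding the sum 23 can contain at most one of each pair {x, 23−x}, plus the 4 elements whose complement lies outside the range.
The integers 12, …, 23 (12 of them) are such a set: any two sum to at least 12+13 = 25 > 23.
Any 13th integer completes one of the 8 pairs, so 13 choices force a sum of 23.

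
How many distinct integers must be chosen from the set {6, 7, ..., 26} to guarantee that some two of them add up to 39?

15

Group the elements by complementary pair {x, 39−x}: {13,26}, {14,25}, {15,24}, …, giving 7 two-element pairs and 7 integers whose partner 39−x falls outside [6,26].
By pigeonhole, treating each of those 14 groups as a pigeonhole, one can pick one integer per group — 14 integers — with no two summing to 39.
The 15th integer lands in an occupied pair, forcing a sum of 39.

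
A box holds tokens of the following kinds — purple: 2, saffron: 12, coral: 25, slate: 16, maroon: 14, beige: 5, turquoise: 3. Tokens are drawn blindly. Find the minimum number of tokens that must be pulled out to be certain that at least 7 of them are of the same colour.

35

By pigeonhole, the 7 colours are the holes; the tokens drawn are the pigeons.
To avoid 7 of any one colour, the worst case takes at most 6 of each colour, or every token of a colour that has fewer than 6.
That gives 2 + 6 + 6 + 6 + 6 + 5 + 3 = 34 tokens with no colour reaching 7.
The next token forces some colour to 7, so 34 + 1 = 35.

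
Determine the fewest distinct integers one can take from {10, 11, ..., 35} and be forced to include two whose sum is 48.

A set avoiding the sum 48 can contain at most one of each pair {x, 48−x}, plus the 4 elements whose complement lies outside the range or equal to its own complement.
The integers 10, …, 24 (15 of them) are such a set: any two sum to at least 10+11 = 21 and at most 23+24 = 47 < 48.
Any 16th integer completes one of the 11 pairs, so 16 choices force a sum of 48.

16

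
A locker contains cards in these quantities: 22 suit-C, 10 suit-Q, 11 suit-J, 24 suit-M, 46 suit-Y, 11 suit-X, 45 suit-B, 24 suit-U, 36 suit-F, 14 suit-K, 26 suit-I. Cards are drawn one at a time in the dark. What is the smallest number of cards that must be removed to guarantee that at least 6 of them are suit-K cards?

261

In the worst case for collecting suit-K cards, every non-suit-K card comes out first.
There are 22 + 10 + 11 + 24 + 46 + 11 + 45 + 24 + 36 + 26 = 255 non-suit-K cards altogether.
After those, each further card must be suit-K, so 255 + 6 = 261 draws guarantee 6 suit-K cards.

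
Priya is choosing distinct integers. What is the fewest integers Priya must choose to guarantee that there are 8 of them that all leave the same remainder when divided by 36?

253

The 36 residue classes mod 36 are the pigeonholes.
With 252 integers one could put 7 in each residue class and have no class reach 8.
The 253rd integer pushes some class to 8, so 36·7 + 1 = 253.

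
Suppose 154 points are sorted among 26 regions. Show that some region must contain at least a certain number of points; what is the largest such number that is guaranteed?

6

The 26 regions are the holes and the 154 points are the pigeons.
If every region held at most 5 points, the total would be at most 26 × 5 = 130, which is less than 154.
So some region holds at least ⌈154/26⌉ = 6 points.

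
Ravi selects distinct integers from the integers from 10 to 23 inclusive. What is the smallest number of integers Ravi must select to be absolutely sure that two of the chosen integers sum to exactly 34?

Group the elements by complementary pair {x, 34−x}: {11,23}, {12,22}, {13,21}, …, giving 6 two-element pairs, the single value 17 (it cannot pair with itself since the integers are distinct), and 1 integer whose partner 34−x falls outside [10,23].
By pigeonhole, treating each of those 8 groups as a pigeonhole, one can pick one integer per group — 8 integers — with no two summing to 34.
The 9th integer lands in an occupied pair, forcing a sum of 34.

9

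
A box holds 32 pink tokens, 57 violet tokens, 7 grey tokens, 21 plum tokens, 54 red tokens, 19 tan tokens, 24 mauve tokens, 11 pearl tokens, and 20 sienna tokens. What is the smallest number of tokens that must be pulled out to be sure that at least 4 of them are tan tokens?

In the worst case for collecting tan tokens, every non-tan token comes out first.
There are 32 + 57 + 7 + 21 + 54 + 24 + 11 + 20 = 226 non-tan tokens altogether.
After those, each further token must be tan, so 226 + 4 = 230 draws guarantee 4 tan tokens.

230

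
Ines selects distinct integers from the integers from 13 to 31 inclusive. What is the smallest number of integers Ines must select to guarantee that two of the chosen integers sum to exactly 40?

A set avoiding the sum 40 can contain at most one of each pair {x, 40−x}, plus the 5 elements whose complement lies outside the range or equal to its own complement.
The integers 20, …, 31 (12 of them) are such a set: any two sum to at least 20+21 = 41 > 40.
By the pigeonhole principle, any 13th integer completes one of the 7 pairs, so 13 choices force a sum of 40.

13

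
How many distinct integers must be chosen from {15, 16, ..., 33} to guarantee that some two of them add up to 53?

A set avoiding the sum 53 can contain at most one of each pair {x, 53−x}, plus the 5 elements whose complement lies outside the range.
The integers 15, …, 26 (12 of them) are such a set: any two sum to at least 15+16 = 31 and at most 25+26 = 51 < 53.
By pigeonhole, any 13th integer completes one of the 7 pairs, so 13 choices force a sum of 53.

13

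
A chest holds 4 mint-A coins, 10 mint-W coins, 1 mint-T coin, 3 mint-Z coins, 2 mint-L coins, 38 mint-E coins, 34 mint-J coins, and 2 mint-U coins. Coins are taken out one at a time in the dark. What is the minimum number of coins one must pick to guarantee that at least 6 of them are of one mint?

By pigeonhole, the 8 mints are the holes; the coins drawn are the pigeons.
To avoid 6 of any one mint, the worst case takes at most 5 of each mint, or every coin of a mint that has fewer than 5.
That gives 4 + 5 + 1 + 3 + 2 + 5 + 5 + 2 = 27 coins with no mint reaching 6.
The next coin forces some mint to 6, so 27 + 1 = 28.

28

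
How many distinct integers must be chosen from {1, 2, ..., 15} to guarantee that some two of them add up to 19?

Two chosen integers sum to 19 exactly when both halves of some pair {x, 19−x} with 4 ≤ x ≤ 19−x ≤ 15 are chosen — 6 such pairs.
The remaining 3 elements (those with no distinct partner in range) can never complete a 19-sum, so the worst case takes all of them and one from each pair: 3 + 6 = 9.
Pigeonhole: the 10th integer has to be the second member of some pair, so 9 + 1 = 10.

10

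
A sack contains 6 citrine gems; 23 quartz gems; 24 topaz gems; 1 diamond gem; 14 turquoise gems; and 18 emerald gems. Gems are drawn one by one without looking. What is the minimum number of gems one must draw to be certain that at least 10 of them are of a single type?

Put each drawn gem into a box by type. The largest draw with every box below 10 takes min(count, 9) from each type; types with fewer than 9 contribute all they have.
Σ min(cᵢ, 9) = 6 + 9 + 9 + 1 + 9 + 9 = 43.
Draw number 43 + 1 = 44 must push one box to 10.

44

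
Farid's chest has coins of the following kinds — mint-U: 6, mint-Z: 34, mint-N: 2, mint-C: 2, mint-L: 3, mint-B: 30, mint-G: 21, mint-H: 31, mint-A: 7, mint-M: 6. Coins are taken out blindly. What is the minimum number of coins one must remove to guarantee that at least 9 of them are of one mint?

59

Put each drawn coin into a box by mint. The largest draw with every box below 9 takes min(count, 8) from each mint; mints with fewer than 8 contribute all they have.
Σ min(cᵢ, 8) = 6 + 8 + 2 + 2 + 3 + 8 + 8 + 8 + 7 + 6 = 58.
Draw number 58 + 1 = 59 must push one box to 9.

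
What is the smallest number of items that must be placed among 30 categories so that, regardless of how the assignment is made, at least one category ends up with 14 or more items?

With 390 items one could put exactly 13 in each of the 30 categories, and no category would reach 14.
Pigeonhole: one more item must land in a category that already has 13, giving it 14.
So 30 × 13 + 1 = 391 items are required.

391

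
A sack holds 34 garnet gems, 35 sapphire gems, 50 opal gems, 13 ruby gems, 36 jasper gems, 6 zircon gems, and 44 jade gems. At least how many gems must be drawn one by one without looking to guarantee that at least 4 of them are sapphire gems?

In the worst case for collecting sapphire gems, every non-sapphire gem comes out first.
There are 34 + 50 + 13 + 36 + 6 + 44 = 183 non-sapphire gems altogether.
After those, each further gem must be sapphire, so 183 + 4 = 187 draws guarantee 4 sapphire gems.

187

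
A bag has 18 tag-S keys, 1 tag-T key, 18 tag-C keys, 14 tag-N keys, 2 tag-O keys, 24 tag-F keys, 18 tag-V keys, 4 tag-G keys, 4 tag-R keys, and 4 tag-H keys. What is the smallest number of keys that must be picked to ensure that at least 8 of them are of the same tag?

51

Pigeonhole: the 10 tags are the holes; the keys drawn are the pigeons.
To avoid 8 of any one tag, the worst case takes at most 7 of each tag, or every key of a tag that has fewer than 7.
That gives 7 + 1 + 7 + 7 + 2 + 7 + 7 + 4 + 4 + 4 = 50 keys with no tag reaching 8.
The next key forces some tag to 8, so 50 + 1 = 51.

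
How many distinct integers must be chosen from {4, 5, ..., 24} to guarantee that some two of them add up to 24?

14

Group the elements by complementary pair {x, 24−x}: {4,20}, {5,19}, {6,18}, …, giving 8 two-element pairs, the single value 12 (it cannot pair with itself since the integers are distinct), and 4 integers whose partner 24−x falls outside [4,24].
Treating each of those 13 groups as a pigeonhole, one can pick one integer per group — 13 integers — with no two summing to 24.
The 14th integer lands in an occupied pair, forcing a sum of 24.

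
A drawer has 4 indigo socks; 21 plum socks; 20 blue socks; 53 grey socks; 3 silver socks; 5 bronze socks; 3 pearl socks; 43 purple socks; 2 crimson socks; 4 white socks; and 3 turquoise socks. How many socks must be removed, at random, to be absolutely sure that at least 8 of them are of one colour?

53

Pigeonhole: put each drawn sock into a box by colour. The largest draw with every box below 8 takes min(count, 7) from each colour; colours with fewer than 7 contribute all they have.
Σ min(cᵢ, 7) = 4 + 7 + 7 + 7 + 3 + 5 + 3 + 7 + 2 + 4 + 3 = 52.
Draw number 52 + 1 = 53 must push one box to 8.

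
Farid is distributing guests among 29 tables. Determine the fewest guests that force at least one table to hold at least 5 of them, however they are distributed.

117

With 116 guests one could put exactly 4 in each of the 29 tables, and no table would reach 5.
One more guest must land in a table that already has 4, giving it 5.
So 29 × 4 + 1 = 117 guests are required.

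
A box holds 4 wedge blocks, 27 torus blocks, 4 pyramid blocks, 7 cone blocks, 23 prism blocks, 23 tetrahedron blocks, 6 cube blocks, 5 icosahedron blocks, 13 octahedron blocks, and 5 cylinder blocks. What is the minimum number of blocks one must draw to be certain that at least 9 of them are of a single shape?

Pigeonhole: put each drawn block into a box by shape. The largest draw with every box below 9 takes min(count, 8) from each shape; shapes with fewer than 8 contribute all they have.
Σ min(cᵢ, 8) = 4 + 8 + 4 + 7 + 8 + 8 + 6 + 5 + 8 + 5 = 63.
Draw number 63 + 1 = 64 must push one box to 9.

64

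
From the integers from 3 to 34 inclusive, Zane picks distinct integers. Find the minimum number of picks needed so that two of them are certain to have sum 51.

Two chosen integers sum to 51 exactly when both halves of some pair {x, 51−x} with 17 ≤ x ≤ 51−x ≤ 34 are chosen — 9 such pairs.
The remaining 14 elements (those with no distinct partner in range) can never complete a 51-sum, so the worst case takes all of them and one from each pair: 14 + 9 = 23.
The 24th integer has to be the second member of some pair, so 23 + 1 = 24.

24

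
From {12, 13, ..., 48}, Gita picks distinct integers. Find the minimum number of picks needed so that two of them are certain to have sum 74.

Group the elements by complementary pair {x, 74−x}: {26,48}, {27,47}, {28,46}, …, giving 11 two-element pairs, the single value 37 (it cannot pair with itself since the integers are distinct), and 14 integers whose partner 74−x falls outside [12,48].
Treating each of those 26 groups as a pigeonhole, one can pick one integer per group — 26 integers — with no two summing to 74.
The 27th integer lands in an occupied pair, forcing a sum of 74.

27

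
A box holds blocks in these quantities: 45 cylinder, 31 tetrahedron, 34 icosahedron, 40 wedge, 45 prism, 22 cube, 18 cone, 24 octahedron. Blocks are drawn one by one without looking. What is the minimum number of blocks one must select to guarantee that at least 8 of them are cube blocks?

245

In the worst case for collecting cube blocks, every non-cube block comes out first.
There are 45 + 31 + 34 + 40 + 45 + 18 + 24 = 237 non-cube blocks altogether.
After those, each further block must be cube, so 237 + 8 = 245 draws guarantee 8 cube blocks.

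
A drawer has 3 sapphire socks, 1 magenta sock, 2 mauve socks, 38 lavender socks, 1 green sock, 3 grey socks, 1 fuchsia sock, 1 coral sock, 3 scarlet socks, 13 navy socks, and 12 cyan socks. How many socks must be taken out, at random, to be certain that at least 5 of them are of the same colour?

An adversary could hand out at most 4 socks per colour (8 colours run out sooner): 3 + 1 + 2 + 4 + 1 + 3 + 1 + 1 + 3 + 4 + 4 = 27 socks and still no colour has 5.
Pigeonhole: one more sock lands in a colour already at 4, so 28 draws are enough and 27 are not.

28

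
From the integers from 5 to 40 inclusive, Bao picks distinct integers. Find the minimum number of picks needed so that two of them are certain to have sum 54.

Two chosen integers sum to 54 exactly when both halves of some pair {x, 54−x} with 14 ≤ x ≤ 54−x ≤ 40 are chosen — 13 such pairs.
The remaining 10 elements (those with no distinct partner in range) can never complete a 54-sum, so the worst case takes all of them and one from each pair: 10 + 13 = 23.
The 24th integer has to be the second member of some pair, so 23 + 1 = 24.

24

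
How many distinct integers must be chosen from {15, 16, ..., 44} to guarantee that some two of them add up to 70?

22

A set avoiding the sum 70 can contain at most one of each pair {x, 70−x}, plus the 12 elements whose complement lies outside the range or equal to its own complement.
The integers 15, …, 35 (21 of them) are such a set: any two sum to at least 15+16 = 31 and at most 34+35 = 69 < 70.
By pigeonhole, any 22nd integer completes one of the 9 pairs, so 22 choices force a sum of 70.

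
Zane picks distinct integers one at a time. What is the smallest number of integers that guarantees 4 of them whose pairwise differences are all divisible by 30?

91

Integers whose pairwise differences are multiples of 30 are exactly those sharing a remainder mod 30. The 30 residue classes mod 30 are the pigeonholes.
With 90 integers one could put 3 in each residue class and have no class reach 4.
The 91st integer pushes some class to 4, so 30·3 + 1 = 91.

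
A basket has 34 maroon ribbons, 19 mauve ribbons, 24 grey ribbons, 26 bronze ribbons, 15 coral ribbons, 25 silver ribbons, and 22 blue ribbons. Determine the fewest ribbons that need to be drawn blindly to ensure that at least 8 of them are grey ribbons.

In the worst case for collecting grey ribbons, every non-grey ribbon comes out first.
There are 34 + 19 + 26 + 15 + 25 + 22 = 141 non-grey ribbons altogether.
After those, each further ribbon must be grey, so 141 + 8 = 149 draws guarantee 8 grey ribbons.

149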